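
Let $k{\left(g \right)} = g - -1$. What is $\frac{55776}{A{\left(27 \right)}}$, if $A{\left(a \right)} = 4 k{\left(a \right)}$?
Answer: $498$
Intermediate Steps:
$k{\left(g \right)} = 1 + g$ ($k{\left(g \right)} = g + 1 = 1 + g$)
$A{\left(a \right)} = 4 + 4 a$ ($A{\left(a \right)} = 4 \left(1 + a\right) = 4 + 4 a$)
$\frac{55776}{A{\left(27 \right)}} = \frac{55776}{4 + 4 \cdot 27} = \frac{55776}{4 + 108} = \frac{55776}{112} = 55776 \cdot \frac{1}{112} = 498$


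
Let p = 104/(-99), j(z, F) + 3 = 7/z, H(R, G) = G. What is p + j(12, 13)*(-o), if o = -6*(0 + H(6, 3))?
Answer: -8821/198 ≈ -44.550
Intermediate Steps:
j(z, F) = -3 + 7/z
o = -18 (o = -6*(0 + 3) = -6*3 = -18)
p = -104/99 (p = 104*(-1/99) = -104/99 ≈ -1.0505)
p + j(12, 13)*(-o) = -104/99 + (-3 + 7/12)*(-1*(-18)) = -104/99 + (-3 + 7*(1/12))*18 = -104/99 + (-3 + 7/12)*18 = -104/99 - 29/12*18 = -104/99 - 87/2 = -8821/198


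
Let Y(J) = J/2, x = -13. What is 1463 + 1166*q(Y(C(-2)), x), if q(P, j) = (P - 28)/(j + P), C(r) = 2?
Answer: 8173/2 ≈ 4086.5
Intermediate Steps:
Y(J) = J/2 (Y(J) = J*(½) = J/2)
q(P, j) = (-28 + P)/(P + j)
1463 + 1166*q(Y(C(-2)), x) = 1463 + 1166*((-28 + (½)*2)/((½)*2 - 13)) = 1463 + 1166*((-28 + 1)/(1 - 13)) = 1463 + 1166*(-27/(-12)) = 1463 + 1166*(-1/12*(-27)) = 1463 + 1166*(9/4) = 1463 + 5247/2 = 8173/2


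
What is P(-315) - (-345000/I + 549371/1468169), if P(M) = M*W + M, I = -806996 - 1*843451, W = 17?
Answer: -4580196455057549/807711707181 ≈ -5670.6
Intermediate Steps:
I = -1650447 (I = -806996 - 843451 = -1650447)
P(M) = 18*M (P(M) = M*17 + M = 17*M + M = 18*M)
P(-315) - (-345000/I + 549371/1468169) = 18*(-315) - (-345000/(-1650447) + 549371/1468169) = -5670 - (-345000*(-1/1650447) + 549371*(1/1468169)) = -5670 - (115000/550149 + 549371/1468169) = -5670 - 1*471075341279/807711707181 = -5670 - 471075341279/807711707181 = -4580196455057549/807711707181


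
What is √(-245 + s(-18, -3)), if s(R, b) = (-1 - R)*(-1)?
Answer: I*√262 ≈ 16.186*I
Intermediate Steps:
s(R, b) = 1 + R
√(-245 + s(-18, -3)) = √(-245 + (1 - 18)) = √(-245 - 17) = √(-262) = I*√262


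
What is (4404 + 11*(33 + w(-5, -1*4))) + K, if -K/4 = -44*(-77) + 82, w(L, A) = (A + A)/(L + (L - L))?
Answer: -45477/5 ≈ -9095.4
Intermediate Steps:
w(L, A) = 2*A/L (w(L, A) = (2*A)/(L + 0) = (2*A)/L = 2*A/L)
K = -13880 (K = -4*(-44*(-77) + 82) = -4*(3388 + 82) = -4*3470 = -13880)
(4404 + 11*(33 + w(-5, -1*4))) + K = (4404 + 11*(33 + 2*(-1*4)/(-5))) - 13880 = (4404 + 11*(33 + 2*(-4)*(-⅕))) - 13880 = (4404 + 11*(33 + 8/5)) - 13880 = (4404 + 11*(173/5)) - 13880 = (4404 + 1903/5) - 13880 = 23923/5 - 13880 = -45477/5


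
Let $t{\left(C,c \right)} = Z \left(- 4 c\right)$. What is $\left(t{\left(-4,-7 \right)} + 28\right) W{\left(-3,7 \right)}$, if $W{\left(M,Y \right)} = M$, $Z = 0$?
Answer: $-84$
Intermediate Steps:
$t{\left(C,c \right)} = 0$ ($t{\left(C,c \right)} = 0 \left(- 4 c\right) = 0$)
$\left(t{\left(-4,-7 \right)} + 28\right) W{\left(-3,7 \right)} = \left(0 + 28\right) \left(-3\right) = 28 \left(-3\right) = -84$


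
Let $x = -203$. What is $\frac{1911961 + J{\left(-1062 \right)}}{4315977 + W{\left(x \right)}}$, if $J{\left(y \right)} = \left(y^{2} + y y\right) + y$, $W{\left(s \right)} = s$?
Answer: $\frac{4166587}{4315774} \approx 0.96543$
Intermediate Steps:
$J{\left(y \right)} = y + 2 y^{2}$ ($J{\left(y \right)} = \left(y^{2} + y^{2}\right) + y = 2 y^{2} + y = y + 2 y^{2}$)
$\frac{1911961 + J{\left(-1062 \right)}}{4315977 + W{\left(x \right)}} = \frac{1911961 - 1062 \left(1 + 2 \left(-1062\right)\right)}{4315977 - 203} = \frac{1911961 - 1062 \left(1 - 2124\right)}{4315774} = \left(1911961 - -2254626\right) \frac{1}{4315774} = \left(1911961 + 2254626\right) \frac{1}{4315774} = 4166587 \cdot \frac{1}{4315774} = \frac{4166587}{4315774}$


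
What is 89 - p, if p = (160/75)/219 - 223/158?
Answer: 46921169/519030 ≈ 90.402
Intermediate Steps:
p = -727499/519030 (p = (160*(1/75))*(1/219) - 223*1/158 = (32/15)*(1/219) - 223/158 = 32/3285 - 223/158 = -727499/519030 ≈ -1.4017)
89 - p = 89 - 1*(-727499/519030) = 89 + 727499/519030 = 46921169/519030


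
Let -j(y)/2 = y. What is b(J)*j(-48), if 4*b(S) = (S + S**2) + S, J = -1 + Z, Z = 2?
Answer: 72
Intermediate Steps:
j(y) = -2*y
J = 1 (J = -1 + 2 = 1)
b(S) = S/2 + S**2/4 (b(S) = ((S + S**2) + S)/4 = (S**2 + 2*S)/4 = S/2 + S**2/4)
b(J)*j(-48) = ((1/4)*1*(2 + 1))*(-2*(-48)) = ((1/4)*1*3)*96 = (3/4)*96 = 72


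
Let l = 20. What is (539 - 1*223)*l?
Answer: 6320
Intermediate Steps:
(539 - 1*223)*l = (539 - 1*223)*20 = (539 - 223)*20 = 316*20 = 6320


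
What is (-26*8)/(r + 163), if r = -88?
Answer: -208/75 ≈ -2.7733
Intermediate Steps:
(-26*8)/(r + 163) = (-26*8)/(-88 + 163) = -208/75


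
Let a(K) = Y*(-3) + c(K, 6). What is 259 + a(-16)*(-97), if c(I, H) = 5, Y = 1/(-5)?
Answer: -1421/5 ≈ -284.20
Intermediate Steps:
Y = -⅕ (Y = 1*(-⅕) = -⅕ ≈ -0.20000)
a(K) = 28/5 (a(K) = -⅕*(-3) + 5 = ⅗ + 5 = 28/5)
259 + a(-16)*(-97) = 259 + (28/5)*(-97) = 259 - 2716/5 = -1421/5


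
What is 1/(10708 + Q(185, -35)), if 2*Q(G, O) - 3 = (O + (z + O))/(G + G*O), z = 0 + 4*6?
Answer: 3145/33681389 ≈ 9.3375e-5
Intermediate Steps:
z = 24 (z = 0 + 24 = 24)
Q(G, O) = 3/2 + (24 + 2*O)/(2*(G + G*O)) (Q(G, O) = 3/2 + ((O + (24 + O))/(G + G*O))/2 = 3/2 + ((24 + 2*O)/(G + G*O))/2 = 3/2 + (24 + 2*O)/(2*(G + G*O)))
1/(10708 + Q(185, -35)) = 1/(10708 + (1/2)*(24 + 2*(-35) + 3*185 + 3*185*(-35))/(185*(1 - 35))) = 1/(10708 + (1/2)*(1/185)*(24 - 70 + 555 - 19425)/(-34)) = 1/(10708 + (1/2)*(1/185)*(-1/34)*(-18916)) = 1/(10708 + 4729/3145) = 1/(33681389/3145) = 3145/33681389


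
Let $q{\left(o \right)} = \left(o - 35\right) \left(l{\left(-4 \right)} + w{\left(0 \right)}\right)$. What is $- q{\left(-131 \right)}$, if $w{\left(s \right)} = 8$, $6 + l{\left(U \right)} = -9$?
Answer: $-1162$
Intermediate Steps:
$l{\left(U \right)} = -15$ ($l{\left(U \right)} = -6 - 9 = -15$)
$q{\left(o \right)} = 245 - 7 o$ ($q{\left(o \right)} = \left(o - 35\right) \left(-15 + 8\right) = \left(-35 + o\right) \left(-7\right) = 245 - 7 o$)
$- q{\left(-131 \right)} = - (245 - -917) = - (245 + 917) = \left(-1\right) 1162 = -1162$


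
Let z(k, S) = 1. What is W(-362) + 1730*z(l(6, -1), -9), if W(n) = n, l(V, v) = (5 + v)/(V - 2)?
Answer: 1368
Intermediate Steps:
l(V, v) = (5 + v)/(-2 + V)
W(-362) + 1730*z(l(6, -1), -9) = -362 + 1730*1 = -362 + 1730 = 1368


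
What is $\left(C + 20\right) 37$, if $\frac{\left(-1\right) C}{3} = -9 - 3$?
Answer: $2072$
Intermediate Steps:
$C = 36$ ($C = - 3 \left(-9 - 3\right) = \left(-3\right) \left(-12\right) = 36$)
$\left(C + 20\right) 37 = \left(36 + 20\right) 37 = 56 \cdot 37 = 2072$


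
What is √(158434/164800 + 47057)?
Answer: √798780659502/4120 ≈ 216.93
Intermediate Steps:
√(158434/164800 + 47057) = √(158434*(1/164800) + 47057) = √(79217/82400 + 47057) = √(3877576017/82400) = √798780659502/4120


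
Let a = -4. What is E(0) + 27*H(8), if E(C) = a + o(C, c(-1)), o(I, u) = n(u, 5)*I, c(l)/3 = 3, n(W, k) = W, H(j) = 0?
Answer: -4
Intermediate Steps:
c(l) = 9 (c(l) = 3*3 = 9)
o(I, u) = I*u (o(I, u) = u*I = I*u)
E(C) = -4 + 9*C (E(C) = -4 + C*9 = -4 + 9*C)
E(0) + 27*H(8) = (-4 + 9*0) + 27*0 = (-4 + 0) + 0 = -4 + 0 = -4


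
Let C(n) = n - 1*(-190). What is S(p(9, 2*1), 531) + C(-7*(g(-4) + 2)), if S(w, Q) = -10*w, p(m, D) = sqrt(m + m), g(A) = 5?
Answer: 141 - 30*sqrt(2) ≈ 98.574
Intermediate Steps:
p(m, D) = sqrt(2)*sqrt(m) (p(m, D) = sqrt(2*m) = sqrt(2)*sqrt(m))
C(n) = 190 + n (C(n) = n + 190 = 190 + n)
S(p(9, 2*1), 531) + C(-7*(g(-4) + 2)) = -10*sqrt(2)*sqrt(9) + (190 - 7*(5 + 2)) = -10*sqrt(2)*3 + (190 - 7*7) = -30*sqrt(2) + (190 - 49) = -30*sqrt(2) + 141 = 141 - 30*sqrt(2)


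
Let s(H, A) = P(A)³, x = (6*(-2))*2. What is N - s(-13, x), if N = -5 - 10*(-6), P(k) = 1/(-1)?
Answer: 56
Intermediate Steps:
P(k) = -1 (P(k) = 1*(-1) = -1)
x = -24 (x = -12*2 = -24)
N = 55 (N = -5 + 60 = 55)
s(H, A) = -1 (s(H, A) = (-1)³ = -1)
N - s(-13, x) = 55 - 1*(-1) = 55 + 1 = 56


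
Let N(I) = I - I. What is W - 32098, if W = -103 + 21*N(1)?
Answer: -32201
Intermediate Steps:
N(I) = 0
W = -103 (W = -103 + 21*0 = -103 + 0 = -103)
W - 32098 = -103 - 32098 = -32201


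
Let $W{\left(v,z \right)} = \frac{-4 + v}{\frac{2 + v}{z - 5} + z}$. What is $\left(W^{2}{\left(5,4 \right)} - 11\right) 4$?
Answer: $- \frac{392}{9} \approx -43.556$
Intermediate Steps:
$W{\left(v,z \right)} = \frac{-4 + v}{z + \frac{2 + v}{-5 + z}}$ ($W{\left(v,z \right)} = \frac{-4 + v}{\frac{2 + v}{-5 + z} + z} = \frac{-4 + v}{z + \frac{2 + v}{-5 + z}}$)
$\left(W^{2}{\left(5,4 \right)} - 11\right) 4 = \left(\left(\frac{20 - 25 - 16 + 5 \cdot 4}{2 + 5 + 4^{2} - 20}\right)^{2} - 11\right) 4 = \left(\left(\frac{20 - 25 - 16 + 20}{2 + 5 + 16 - 20}\right)^{2} - 11\right) 4 = \left(\left(\frac{1}{3} \left(-1\right)\right)^{2} - 11\right) 4 = \left(\left(- \frac{1}{3}\right)^{2} - 11\right) 4 = \left(\frac{1}{9} - 11\right) 4 = \left(- \frac{98}{9}\right) 4 = - \frac{392}{9}$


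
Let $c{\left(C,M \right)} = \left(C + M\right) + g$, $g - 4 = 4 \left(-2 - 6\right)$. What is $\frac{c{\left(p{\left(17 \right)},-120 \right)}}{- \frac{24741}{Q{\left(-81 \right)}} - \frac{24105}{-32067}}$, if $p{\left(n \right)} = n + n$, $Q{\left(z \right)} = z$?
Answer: $- \frac{1827819}{4909396} \approx -0.37231$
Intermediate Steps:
$g = -28$ ($g = 4 + 4 \left(-2 - 6\right) = 4 + 4 \left(-8\right) = 4 - 32 = -28$)
$p{\left(n \right)} = 2 n$
$c{\left(C,M \right)} = -28 + C + M$ ($c{\left(C,M \right)} = \left(C + M\right) - 28 = -28 + C + M$)
$\frac{c{\left(p{\left(17 \right)},-120 \right)}}{- \frac{24741}{Q{\left(-81 \right)}} - \frac{24105}{-32067}} = \frac{-28 + 2 \cdot 17 - 120}{- \frac{24741}{-81} - \frac{24105}{-32067}} = \frac{-28 + 34 - 120}{\left(-24741\right) \left(- \frac{1}{81}\right) - - \frac{8035}{10689}} = - \frac{114}{\frac{2749}{9} + \frac{8035}{10689}} = - \frac{114}{\frac{9818792}{32067}} = \left(-114\right) \frac{32067}{9818792} = - \frac{1827819}{4909396}$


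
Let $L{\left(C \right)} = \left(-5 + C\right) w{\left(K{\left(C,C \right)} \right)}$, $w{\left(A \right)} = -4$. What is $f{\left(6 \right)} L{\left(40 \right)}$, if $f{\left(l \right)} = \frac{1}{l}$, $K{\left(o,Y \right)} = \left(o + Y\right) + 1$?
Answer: $- \frac{70}{3} \approx -23.333$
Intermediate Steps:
$K{\left(o,Y \right)} = 1 + Y + o$ ($K{\left(o,Y \right)} = \left(Y + o\right) + 1 = 1 + Y + o$)
$L{\left(C \right)} = 20 - 4 C$ ($L{\left(C \right)} = \left(-5 + C\right) \left(-4\right) = 20 - 4 C$)
$f{\left(6 \right)} L{\left(40 \right)} = \frac{20 - 160}{6} = \frac{1}{6} \left(-140\right) = - \frac{70}{3}$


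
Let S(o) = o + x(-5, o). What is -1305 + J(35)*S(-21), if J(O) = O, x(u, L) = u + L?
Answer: -2950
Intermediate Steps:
x(u, L) = L + u
S(o) = -5 + 2*o (S(o) = o + (o - 5) = o + (-5 + o) = -5 + 2*o)
-1305 + J(35)*S(-21) = -1305 + 35*(-5 + 2*(-21)) = -1305 + 35*(-5 - 42) = -1305 + 35*(-47) = -1305 - 1645 = -2950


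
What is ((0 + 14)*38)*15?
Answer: 7980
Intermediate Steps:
((0 + 14)*38)*15 = (14*38)*15 = 532*15 = 7980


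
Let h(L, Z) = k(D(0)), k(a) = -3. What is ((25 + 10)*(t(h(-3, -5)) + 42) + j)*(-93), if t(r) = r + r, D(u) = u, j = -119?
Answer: -106113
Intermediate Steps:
h(L, Z) = -3
t(r) = 2*r
((25 + 10)*(t(h(-3, -5)) + 42) + j)*(-93) = ((25 + 10)*(2*(-3) + 42) - 119)*(-93) = (35*(-6 + 42) - 119)*(-93) = (35*36 - 119)*(-93) = (1260 - 119)*(-93) = 1141*(-93) = -106113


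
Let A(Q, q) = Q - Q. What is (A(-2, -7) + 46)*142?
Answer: 6532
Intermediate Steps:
A(Q, q) = 0
(A(-2, -7) + 46)*142 = (0 + 46)*142 = 46*142 = 6532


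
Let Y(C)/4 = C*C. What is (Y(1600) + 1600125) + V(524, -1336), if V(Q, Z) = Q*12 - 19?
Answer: 11846394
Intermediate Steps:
V(Q, Z) = -19 + 12*Q (V(Q, Z) = 12*Q - 19 = -19 + 12*Q)
Y(C) = 4*C² (Y(C) = 4*(C*C) = 4*C²)
(Y(1600) + 1600125) + V(524, -1336) = (4*1600² + 1600125) + (-19 + 12*524) = (4*2560000 + 1600125) + (-19 + 6288) = (10240000 + 1600125) + 6269 = 11840125 + 6269 = 11846394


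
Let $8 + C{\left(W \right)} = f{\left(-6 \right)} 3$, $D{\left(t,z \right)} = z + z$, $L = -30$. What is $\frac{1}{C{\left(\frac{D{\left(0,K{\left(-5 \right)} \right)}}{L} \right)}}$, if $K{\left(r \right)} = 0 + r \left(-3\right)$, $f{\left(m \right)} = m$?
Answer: $- \frac{1}{26} \approx -0.038462$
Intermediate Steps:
$K{\left(r \right)} = - 3 r$ ($K{\left(r \right)} = 0 - 3 r = - 3 r$)
$D{\left(t,z \right)} = 2 z$
$C{\left(W \right)} = -26$ ($C{\left(W \right)} = -8 - 18 = -26$)
$\frac{1}{C{\left(\frac{D{\left(0,K{\left(-5 \right)} \right)}}{L} \right)}} = \frac{1}{-26} = - \frac{1}{26}$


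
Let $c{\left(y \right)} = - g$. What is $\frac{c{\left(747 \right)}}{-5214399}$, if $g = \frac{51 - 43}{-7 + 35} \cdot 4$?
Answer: $\frac{8}{36500793} \approx 2.1917 \cdot 10^{-7}$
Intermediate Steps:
$g = \frac{8}{7}$ ($g = \frac{8}{28} \cdot 4 = 8 \cdot \frac{1}{28} \cdot 4 = \frac{2}{7} \cdot 4 = \frac{8}{7} \approx 1.1429$)
$c{\left(y \right)} = - \frac{8}{7}$ ($c{\left(y \right)} = \left(-1\right) \frac{8}{7} = - \frac{8}{7}$)
$\frac{c{\left(747 \right)}}{-5214399} = - \frac{8}{7 \left(-5214399\right)} = \left(- \frac{8}{7}\right) \left(- \frac{1}{5214399}\right) = \frac{8}{36500793}$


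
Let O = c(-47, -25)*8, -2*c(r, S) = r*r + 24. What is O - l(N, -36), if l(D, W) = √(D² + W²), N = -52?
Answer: -8932 - 20*√10 ≈ -8995.3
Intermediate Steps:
c(r, S) = -12 - r²/2 (c(r, S) = -(r*r + 24)/2 = -(r² + 24)/2 = -(24 + r²)/2 = -12 - r²/2)
O = -8932 (O = (-12 - ½*(-47)²)*8 = (-12 - ½*2209)*8 = (-12 - 2209/2)*8 = -2233/2*8 = -8932)
O - l(N, -36) = -8932 - √((-52)² + (-36)²) = -8932 - √(2704 + 1296) = -8932 - √4000 = -8932 - 20*√10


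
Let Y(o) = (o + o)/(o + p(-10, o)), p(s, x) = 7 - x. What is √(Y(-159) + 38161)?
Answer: √1867663/7 ≈ 195.23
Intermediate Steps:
Y(o) = 2*o/7 (Y(o) = (o + o)/(o + (7 - o)) = (2*o)/7 = (2*o)*(⅐) = 2*o/7)
√(Y(-159) + 38161) = √((2/7)*(-159) + 38161) = √(-318/7 + 38161) = √(266809/7) = √1867663/7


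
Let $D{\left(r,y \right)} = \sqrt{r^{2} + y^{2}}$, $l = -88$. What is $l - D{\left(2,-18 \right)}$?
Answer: $-88 - 2 \sqrt{82} \approx -106.11$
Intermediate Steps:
$l - D{\left(2,-18 \right)} = -88 - \sqrt{2^{2} + \left(-18\right)^{2}} = -88 - \sqrt{4 + 324} = -88 - \sqrt{328} = -88 - 2 \sqrt{82}$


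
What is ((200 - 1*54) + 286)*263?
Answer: 113616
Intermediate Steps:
((200 - 1*54) + 286)*263 = ((200 - 54) + 286)*263 = (146 + 286)*263 = 432*263 = 113616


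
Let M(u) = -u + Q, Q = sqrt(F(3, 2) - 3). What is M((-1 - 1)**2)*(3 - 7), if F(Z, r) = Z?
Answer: 16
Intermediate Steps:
Q = 0 (Q = sqrt(3 - 3) = sqrt(0) = 0)
M(u) = -u (M(u) = -u + 0 = -u)
M((-1 - 1)**2)*(3 - 7) = (-(-1 - 1)**2)*(3 - 7) = -1*(-2)**2*(-4) = -1*4*(-4) = -4*(-4) = 16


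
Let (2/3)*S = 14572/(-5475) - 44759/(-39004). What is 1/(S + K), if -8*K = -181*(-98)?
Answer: -142364600/315981220113 ≈ -0.00045055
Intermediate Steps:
K = -8869/4 (K = -(-181)*(-98)/8 = -1/8*17738 = -8869/4 ≈ -2217.3)
S = -323310763/142364600 (S = 3*(14572/(-5475) - 44759/(-39004))/2 = 3*(14572*(-1/5475) - 44759*(-1/39004))/2 = 3*(-14572/5475 + 44759/39004)/2 = (3/2)*(-323310763/213546900) = -323310763/142364600 ≈ -2.2710)
1/(S + K) = 1/(-323310763/142364600 - 8869/4) = 1/(-315981220113/142364600) = -142364600/315981220113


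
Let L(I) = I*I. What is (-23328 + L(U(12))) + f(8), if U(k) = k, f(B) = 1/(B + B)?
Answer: -370943/16 ≈ -23184.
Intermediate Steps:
f(B) = 1/(2*B)
L(I) = I²
(-23328 + L(U(12))) + f(8) = (-23328 + 12²) + (½)/8 = (-23328 + 144) + (½)*(⅛) = -23184 + 1/16 = -370943/16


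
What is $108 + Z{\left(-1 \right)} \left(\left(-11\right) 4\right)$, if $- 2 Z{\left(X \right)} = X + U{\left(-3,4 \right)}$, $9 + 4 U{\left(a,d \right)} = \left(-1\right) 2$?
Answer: $\frac{51}{2} \approx 25.5$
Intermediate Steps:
$U{\left(a,d \right)} = - \frac{11}{4}$ ($U{\left(a,d \right)} = - \frac{9}{4} + \frac{\left(-1\right) 2}{4} = - \frac{9}{4} + \frac{1}{4} \left(-2\right) = - \frac{9}{4} - \frac{1}{2} = - \frac{11}{4}$)
$Z{\left(X \right)} = \frac{11}{8} - \frac{X}{2}$ ($Z{\left(X \right)} = - \frac{X - \frac{11}{4}}{2} = - \frac{- \frac{11}{4} + X}{2} = \frac{11}{8} - \frac{X}{2}$)
$108 + Z{\left(-1 \right)} \left(\left(-11\right) 4\right) = 108 + \left(\frac{11}{8} - - \frac{1}{2}\right) \left(\left(-11\right) 4\right) = 108 + \left(\frac{11}{8} + \frac{1}{2}\right) \left(-44\right) = 108 + \frac{15}{8} \left(-44\right) = 108 - \frac{165}{2} = \frac{51}{2}$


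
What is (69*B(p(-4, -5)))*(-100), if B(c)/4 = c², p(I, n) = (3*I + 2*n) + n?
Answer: -20120400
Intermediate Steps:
p(I, n) = 3*I + 3*n (p(I, n) = (2*n + 3*I) + n = 3*I + 3*n)
B(c) = 4*c²
(69*B(p(-4, -5)))*(-100) = (69*(4*(3*(-4) + 3*(-5))²))*(-100) = (69*(4*(-12 - 15)²))*(-100) = (69*(4*(-27)²))*(-100) = (69*(4*729))*(-100) = (69*2916)*(-100) = 201204*(-100) = -20120400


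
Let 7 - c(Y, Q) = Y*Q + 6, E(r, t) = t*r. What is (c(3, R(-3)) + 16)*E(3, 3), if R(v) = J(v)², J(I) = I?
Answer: -90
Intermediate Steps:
E(r, t) = r*t
R(v) = v²
c(Y, Q) = 1 - Q*Y (c(Y, Q) = 7 - (Y*Q + 6) = 7 - (Q*Y + 6) = 7 - (6 + Q*Y) = 7 + (-6 - Q*Y) = 1 - Q*Y)
(c(3, R(-3)) + 16)*E(3, 3) = ((1 - 1*(-3)²*3) + 16)*(3*3) = ((1 - 1*9*3) + 16)*9 = ((1 - 27) + 16)*9 = (-26 + 16)*9 = -10*9 = -90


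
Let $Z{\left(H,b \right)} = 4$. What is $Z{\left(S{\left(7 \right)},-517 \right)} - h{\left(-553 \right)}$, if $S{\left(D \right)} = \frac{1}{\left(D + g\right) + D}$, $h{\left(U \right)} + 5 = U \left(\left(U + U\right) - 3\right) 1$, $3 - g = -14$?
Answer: $-613268$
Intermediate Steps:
$g = 17$ ($g = 3 - -14 = 3 + 14 = 17$)
$h{\left(U \right)} = -5 + U \left(-3 + 2 U\right)$ ($h{\left(U \right)} = -5 + U \left(\left(U + U\right) - 3\right) 1 = -5 + U \left(2 U - 3\right) 1 = -5 + U \left(-3 + 2 U\right) 1 = -5 + U \left(-3 + 2 U\right)$)
$S{\left(D \right)} = \frac{1}{17 + 2 D}$ ($S{\left(D \right)} = \frac{1}{\left(D + 17\right) + D} = \frac{1}{\left(17 + D\right) + D} = \frac{1}{17 + 2 D}$)
$Z{\left(S{\left(7 \right)},-517 \right)} - h{\left(-553 \right)} = 4 - \left(-5 - -1659 + 2 \left(-553\right)^{2}\right) = 4 - \left(-5 + 1659 + 2 \cdot 305809\right) = 4 - \left(-5 + 1659 + 611618\right) = 4 - 613272 = -613268$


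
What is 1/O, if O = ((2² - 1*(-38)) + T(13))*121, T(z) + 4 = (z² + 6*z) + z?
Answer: 1/36058 ≈ 2.7733e-5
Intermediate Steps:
T(z) = -4 + z² + 7*z (T(z) = -4 + ((z² + 6*z) + z) = -4 + (z² + 7*z) = -4 + z² + 7*z)
O = 36058 (O = ((2² - 1*(-38)) + (-4 + 13² + 7*13))*121 = ((4 + 38) + (-4 + 169 + 91))*121 = (42 + 256)*121 = 298*121 = 36058)
1/O = 1/36058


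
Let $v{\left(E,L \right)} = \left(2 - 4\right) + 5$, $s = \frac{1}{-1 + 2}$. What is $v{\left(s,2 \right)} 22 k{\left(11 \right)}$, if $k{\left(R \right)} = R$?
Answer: $726$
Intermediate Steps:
$s = 1$ ($s = 1^{-1} = 1$)
$v{\left(E,L \right)} = 3$ ($v{\left(E,L \right)} = -2 + 5 = 3$)
$v{\left(s,2 \right)} 22 k{\left(11 \right)} = 3 \cdot 22 \cdot 11 = 66 \cdot 11 = 726$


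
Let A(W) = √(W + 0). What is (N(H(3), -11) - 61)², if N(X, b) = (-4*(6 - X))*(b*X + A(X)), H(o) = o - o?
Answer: 3721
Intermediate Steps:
A(W) = √W
H(o) = 0
N(X, b) = (-24 + 4*X)*(√X + X*b) (N(X, b) = (-4*(6 - X))*(b*X + √X) = (-24 + 4*X)*(X*b + √X) = (-24 + 4*X)*(√X + X*b))
(N(H(3), -11) - 61)² = ((-24*√0 + 4*0^(3/2) - 24*0*(-11) + 4*(-11)*0²) - 61)² = ((-24*0 + 4*0 + 0 + 4*(-11)*0) - 61)² = ((0 + 0 + 0 + 0) - 61)² = (0 - 61)² = (-61)² = 3721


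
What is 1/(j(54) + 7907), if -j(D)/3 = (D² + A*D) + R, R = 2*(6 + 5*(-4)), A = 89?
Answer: -1/15175 ≈ -6.5898e-5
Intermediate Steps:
R = -28 (R = 2*(6 - 20) = 2*(-14) = -28)
j(D) = 84 - 267*D - 3*D² (j(D) = -3*((D² + 89*D) - 28) = -3*(-28 + D² + 89*D) = 84 - 267*D - 3*D²)
1/(j(54) + 7907) = 1/((84 - 267*54 - 3*54²) + 7907) = 1/((84 - 14418 - 3*2916) + 7907) = 1/((84 - 14418 - 8748) + 7907) = 1/(-23082 + 7907) = 1/(-15175) = -1/15175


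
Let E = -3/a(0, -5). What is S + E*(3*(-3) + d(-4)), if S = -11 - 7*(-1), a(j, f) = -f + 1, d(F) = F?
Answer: 5/2 ≈ 2.5000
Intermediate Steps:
a(j, f) = 1 - f
E = -1/2 (E = -3/(1 - 1*(-5)) = -3/(1 + 5) = -3/6 = -3*1/6 = -1/2 ≈ -0.50000)
S = -4 (S = -11 + 7 = -4)
S + E*(3*(-3) + d(-4)) = -4 - (3*(-3) - 4)/2 = -4 - (-9 - 4)/2 = -4 - 1/2*(-13) = -4 + 13/2 = 5/2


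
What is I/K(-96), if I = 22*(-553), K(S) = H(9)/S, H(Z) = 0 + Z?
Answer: 389312/3 ≈ 1.2977e+5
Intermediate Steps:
H(Z) = Z
K(S) = 9/S
I = -12166
I/K(-96) = -12166/(9/(-96)) = -12166/(9*(-1/96)) = -12166/(-3/32) = -12166*(-32/3) = 389312/3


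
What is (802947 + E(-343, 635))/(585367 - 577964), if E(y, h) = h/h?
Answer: 802948/7403 ≈ 108.46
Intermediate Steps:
E(y, h) = 1
(802947 + E(-343, 635))/(585367 - 577964) = (802947 + 1)/(585367 - 577964) = 802948/7403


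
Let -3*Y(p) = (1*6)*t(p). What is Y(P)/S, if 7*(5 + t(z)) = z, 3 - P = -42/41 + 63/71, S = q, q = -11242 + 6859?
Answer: -185506/89312391 ≈ -0.0020770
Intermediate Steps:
q = -4383
S = -4383
P = 9132/2911 (P = 3 - (-42/41 + 63/71) = 3 - 1*(-399/2911) = 3 + 399/2911 = 9132/2911 ≈ 3.1371)
t(z) = -5 + z/7
Y(p) = 10 - 2*p/7 (Y(p) = -1*6*(-5 + p/7)/3 = -2*(-5 + p/7) = -(-30 + 6*p/7)/3 = 10 - 2*p/7)
Y(P)/S = (10 - 2/7*9132/2911)/(-4383) = (10 - 18264/20377)*(-1/4383) = (185506/20377)*(-1/4383) = -185506/89312391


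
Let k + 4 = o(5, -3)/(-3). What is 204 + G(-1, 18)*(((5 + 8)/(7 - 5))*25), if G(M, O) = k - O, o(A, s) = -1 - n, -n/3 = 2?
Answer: -21851/6 ≈ -3641.8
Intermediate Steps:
n = -6 (n = -3*2 = -6)
o(A, s) = 5 (o(A, s) = -1 - 1*(-6) = -1 + 6 = 5)
k = -17/3 (k = -4 + 5/(-3) = -4 + 5*(-⅓) = -4 - 5/3 = -17/3 ≈ -5.6667)
G(M, O) = -17/3 - O
204 + G(-1, 18)*(((5 + 8)/(7 - 5))*25) = 204 + (-17/3 - 1*18)*(((5 + 8)/(7 - 5))*25) = 204 + (-17/3 - 18)*((13/2)*25) = 204 - 71*13*(½)*25/3 = 204 - 923*25/6 = 204 - 71/3*325/2 = 204 - 23075/6 = -21851/6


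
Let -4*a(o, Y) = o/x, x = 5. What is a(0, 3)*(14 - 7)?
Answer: 0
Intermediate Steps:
a(o, Y) = -o/20 (a(o, Y) = -o/(4*5) = -o/20)
a(0, 3)*(14 - 7) = (-1/20*0)*(14 - 7) = 0*7 = 0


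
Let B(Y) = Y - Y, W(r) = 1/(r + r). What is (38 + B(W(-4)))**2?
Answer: 1444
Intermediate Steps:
W(r) = 1/(2*r)
B(Y) = 0
(38 + B(W(-4)))**2 = (38 + 0)**2 = 38**2 = 1444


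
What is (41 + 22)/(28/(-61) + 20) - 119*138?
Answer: -19571181/1192 ≈ -16419.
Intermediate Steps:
(41 + 22)/(28/(-61) + 20) - 119*138 = 63/(28*(-1/61) + 20) - 16422 = 63/(-28/61 + 20) - 16422 = 63/(1192/61) - 16422 = 63*(61/1192) - 16422 = 3843/1192 - 16422 = -19571181/1192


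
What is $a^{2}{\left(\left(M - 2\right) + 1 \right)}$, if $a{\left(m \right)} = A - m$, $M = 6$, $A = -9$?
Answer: $196$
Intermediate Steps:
$a{\left(m \right)} = -9 - m$
$a^{2}{\left(\left(M - 2\right) + 1 \right)} = \left(-9 - \left(\left(6 - 2\right) + 1\right)\right)^{2} = \left(-9 - \left(4 + 1\right)\right)^{2} = \left(-9 - 5\right)^{2} = \left(-14\right)^{2} = 196$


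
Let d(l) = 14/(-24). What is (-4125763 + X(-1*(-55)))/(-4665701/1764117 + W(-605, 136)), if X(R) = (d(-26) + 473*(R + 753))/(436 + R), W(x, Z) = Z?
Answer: -14291940596226405/462039270404 ≈ -30932.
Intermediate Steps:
d(l) = -7/12 (d(l) = 14*(-1/24) = -7/12)
X(R) = (4274021/12 + 473*R)/(436 + R) (X(R) = (-7/12 + 473*(R + 753))/(436 + R) = (-7/12 + 473*(753 + R))/(436 + R) = (-7/12 + (356169 + 473*R))/(436 + R) = (4274021/12 + 473*R)/(436 + R))
(-4125763 + X(-1*(-55)))/(-4665701/1764117 + W(-605, 136)) = (-4125763 + (4274021 + 5676*(-1*(-55)))/(12*(436 - 1*(-55))))/(-4665701/1764117 + 136) = (-4125763 + (4274021 + 5676*55)/(12*(436 + 55)))/(-4665701*1/1764117 + 136) = (-4125763 + (1/12)*(4274021 + 312180)/491)/(-4665701/1764117 + 136) = (-4125763 + (1/12)*(1/491)*4586201)/(235254211/1764117) = (-4125763 + 4586201/5892)*(1764117/235254211) = -24304409395/5892*1764117/235254211 = -14291940596226405/462039270404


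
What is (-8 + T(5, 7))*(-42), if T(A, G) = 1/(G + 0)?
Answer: 330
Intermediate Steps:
T(A, G) = 1/G
(-8 + T(5, 7))*(-42) = (-8 + 1/7)*(-42) = (-8 + ⅐)*(-42) = -55/7*(-42) = 330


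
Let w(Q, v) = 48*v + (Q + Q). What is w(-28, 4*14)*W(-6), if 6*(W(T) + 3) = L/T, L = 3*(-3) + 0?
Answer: -7238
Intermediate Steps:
L = -9 (L = -9 + 0 = -9)
w(Q, v) = 2*Q + 48*v (w(Q, v) = 48*v + 2*Q = 2*Q + 48*v)
W(T) = -3 - 3/(2*T) (W(T) = -3 + (-9/T)/6 = -3 - 3/(2*T))
w(-28, 4*14)*W(-6) = (2*(-28) + 48*(4*14))*(-3 - 3/2/(-6)) = (-56 + 48*56)*(-3 - 3/2*(-⅙)) = (-56 + 2688)*(-3 + ¼) = 2632*(-11/4) = -7238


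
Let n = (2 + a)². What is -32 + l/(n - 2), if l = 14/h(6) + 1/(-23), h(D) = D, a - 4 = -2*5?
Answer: -15377/483 ≈ -31.836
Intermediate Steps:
a = -6 (a = 4 - 2*5 = 4 - 10 = -6)
l = 158/69 (l = 14/6 + 1/(-23) = 14*(⅙) + 1*(-1/23) = 7/3 - 1/23 = 158/69 ≈ 2.2899)
n = 16 (n = (2 - 6)² = (-4)² = 16)
-32 + l/(n - 2) = -32 + (158/69)/(16 - 2) = -32 + (158/69)/14 = -32 + (1/14)*(158/69) = -32 + 79/483 = -15377/483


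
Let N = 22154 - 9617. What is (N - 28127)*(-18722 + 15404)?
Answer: 51727620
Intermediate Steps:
N = 12537
(N - 28127)*(-18722 + 15404) = (12537 - 28127)*(-18722 + 15404) = -15590*(-3318) = 51727620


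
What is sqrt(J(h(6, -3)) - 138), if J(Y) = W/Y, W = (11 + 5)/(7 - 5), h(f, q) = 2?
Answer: I*sqrt(134) ≈ 11.576*I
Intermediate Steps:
W = 8 (W = 16/2 = 16*(1/2) = 8)
J(Y) = 8/Y
sqrt(J(h(6, -3)) - 138) = sqrt(8/2 - 138) = sqrt(8*(1/2) - 138) = sqrt(4 - 138) = sqrt(-134) = I*sqrt(134)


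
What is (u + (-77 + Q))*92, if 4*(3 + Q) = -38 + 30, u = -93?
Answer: -16100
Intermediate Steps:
Q = -5 (Q = -3 + (-38 + 30)/4 = -3 + (1/4)*(-8) = -3 - 2 = -5)
(u + (-77 + Q))*92 = (-93 + (-77 - 5))*92 = (-93 - 82)*92 = -175*92 = -16100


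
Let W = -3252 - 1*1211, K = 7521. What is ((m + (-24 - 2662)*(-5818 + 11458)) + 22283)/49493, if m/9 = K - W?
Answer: -15018901/49493 ≈ -303.46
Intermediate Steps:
W = -4463 (W = -3252 - 1211 = -4463)
m = 107856 (m = 9*(7521 - 1*(-4463)) = 9*(7521 + 4463) = 9*11984 = 107856)
((m + (-24 - 2662)*(-5818 + 11458)) + 22283)/49493 = ((107856 + (-24 - 2662)*(-5818 + 11458)) + 22283)/49493 = ((107856 - 2686*5640) + 22283)*(1/49493) = ((107856 - 15149040) + 22283)*(1/49493) = (-15041184 + 22283)*(1/49493) = -15018901*1/49493 = -15018901/49493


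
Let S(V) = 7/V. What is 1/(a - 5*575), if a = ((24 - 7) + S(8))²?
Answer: -64/163551 ≈ -0.00039132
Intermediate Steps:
a = 20449/64 (a = ((24 - 7) + 7/8)² = (17 + 7*(⅛))² = (17 + 7/8)² = (143/8)² = 20449/64 ≈ 319.52)
1/(a - 5*575) = 1/(20449/64 - 5*575) = 1/(20449/64 - 2875) = 1/(-163551/64) = -64/163551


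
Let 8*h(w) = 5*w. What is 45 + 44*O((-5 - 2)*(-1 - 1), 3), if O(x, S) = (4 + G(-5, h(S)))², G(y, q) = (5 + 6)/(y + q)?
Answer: 34461/625 ≈ 55.138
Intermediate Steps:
h(w) = 5*w/8 (h(w) = (5*w)/8 = 5*w/8)
G(y, q) = 11/(q + y)
O(x, S) = (4 + 11/(-5 + 5*S/8))² (O(x, S) = (4 + 11/(5*S/8 - 5))² = (4 + 11/(-5 + 5*S/8))²)
45 + 44*O((-5 - 2)*(-1 - 1), 3) = 45 + 44*(16*(-18 + 5*3)²/(25*(-8 + 3)²)) = 45 + 44*((16/25)*(-18 + 15)²/(-5)²) = 45 + 44*((16/25)*(-3)²*(1/25)) = 45 + 44*((16/25)*9*(1/25)) = 45 + 44*(144/625) = 45 + 6336/625 = 34461/625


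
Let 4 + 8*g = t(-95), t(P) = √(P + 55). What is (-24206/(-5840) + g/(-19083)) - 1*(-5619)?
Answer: 313334903849/55722360 - I*√10/76332 ≈ 5623.1 - 4.1428e-5*I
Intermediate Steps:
t(P) = √(55 + P)
g = -½ + I*√10/4 (g = -½ + √(55 - 95)/8 = -½ + √(-40)/8 = -½ + (2*I*√10)/8 = -½ + I*√10/4 ≈ -0.5 + 0.79057*I)
(-24206/(-5840) + g/(-19083)) - 1*(-5619) = (-24206/(-5840) + (-½ + I*√10/4)/(-19083)) - 1*(-5619) = (-24206*(-1/5840) + (-½ + I*√10/4)*(-1/19083)) + 5619 = (12103/2920 + (1/38166 - I*√10/76332)) + 5619 = (230963009/55722360 - I*√10/76332) + 5619 = 313334903849/55722360 - I*√10/76332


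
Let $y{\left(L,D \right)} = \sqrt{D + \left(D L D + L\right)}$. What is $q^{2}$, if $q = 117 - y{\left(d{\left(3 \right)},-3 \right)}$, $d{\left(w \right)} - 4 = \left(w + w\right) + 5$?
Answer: $13836 - 1638 \sqrt{3} \approx 10999.0$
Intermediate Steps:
$d{\left(w \right)} = 9 + 2 w$ ($d{\left(w \right)} = 4 + \left(\left(w + w\right) + 5\right) = 4 + \left(2 w + 5\right) = 4 + \left(5 + 2 w\right) = 9 + 2 w$)
$y{\left(L,D \right)} = \sqrt{D + L + L D^{2}}$ ($y{\left(L,D \right)} = \sqrt{D + \left(L D^{2} + L\right)} = \sqrt{D + \left(L + L D^{2}\right)} = \sqrt{D + L + L D^{2}}$)
$q = 117 - 7 \sqrt{3}$ ($q = 117 - \sqrt{-3 + \left(9 + 2 \cdot 3\right) + \left(9 + 2 \cdot 3\right) \left(-3\right)^{2}} = 117 - \sqrt{-3 + \left(9 + 6\right) + \left(9 + 6\right) 9} = 117 - \sqrt{-3 + 15 + 15 \cdot 9} = 117 - \sqrt{-3 + 15 + 135} = 117 - \sqrt{147} = 117 - 7 \sqrt{3} \approx 104.88$)
$q^{2} = \left(117 - 7 \sqrt{3}\right)^{2}$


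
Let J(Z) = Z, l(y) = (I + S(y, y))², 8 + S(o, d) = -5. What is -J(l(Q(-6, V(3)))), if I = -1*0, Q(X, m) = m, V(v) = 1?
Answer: -169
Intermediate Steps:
S(o, d) = -13 (S(o, d) = -8 - 5 = -13)
I = 0
l(y) = 169 (l(y) = (0 - 13)² = (-13)² = 169)
-J(l(Q(-6, V(3)))) = -1*169 = -169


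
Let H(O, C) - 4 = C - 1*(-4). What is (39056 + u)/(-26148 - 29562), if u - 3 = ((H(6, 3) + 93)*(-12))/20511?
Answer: -267045967/380889270 ≈ -0.70111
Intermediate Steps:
H(O, C) = 8 + C (H(O, C) = 4 + (C - 1*(-4)) = 4 + (C + 4) = 4 + (4 + C) = 8 + C)
u = 20095/6837 (u = 3 + (((8 + 3) + 93)*(-12))/20511 = 3 + ((11 + 93)*(-12))*(1/20511) = 3 + (104*(-12))*(1/20511) = 3 - 1248*1/20511 = 3 - 416/6837 = 20095/6837 ≈ 2.9392)
(39056 + u)/(-26148 - 29562) = (39056 + 20095/6837)/(-26148 - 29562) = (267045967/6837)/(-55710) = (267045967/6837)*(-1/55710) = -267045967/380889270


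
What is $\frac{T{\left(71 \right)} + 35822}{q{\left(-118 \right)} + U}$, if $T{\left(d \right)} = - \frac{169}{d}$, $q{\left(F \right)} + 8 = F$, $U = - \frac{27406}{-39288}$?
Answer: $- \frac{49958483292}{174762311} \approx -285.87$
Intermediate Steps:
$U = \frac{13703}{19644}$ ($U = \left(-27406\right) \left(- \frac{1}{39288}\right) = \frac{13703}{19644} \approx 0.69757$)
$q{\left(F \right)} = -8 + F$
$\frac{T{\left(71 \right)} + 35822}{q{\left(-118 \right)} + U} = \frac{- \frac{169}{71} + 35822}{\left(-8 - 118\right) + \frac{13703}{19644}} = \frac{\left(-169\right) \frac{1}{71} + 35822}{-126 + \frac{13703}{19644}} = \frac{- \frac{169}{71} + 35822}{- \frac{2461441}{19644}} = \frac{2543193}{71} \left(- \frac{19644}{2461441}\right) = - \frac{49958483292}{174762311}$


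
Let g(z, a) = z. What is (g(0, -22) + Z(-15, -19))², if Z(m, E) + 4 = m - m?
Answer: 16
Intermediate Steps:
Z(m, E) = -4 (Z(m, E) = -4 + (m - m) = -4 + 0 = -4)
(g(0, -22) + Z(-15, -19))² = (0 - 4)² = (-4)² = 16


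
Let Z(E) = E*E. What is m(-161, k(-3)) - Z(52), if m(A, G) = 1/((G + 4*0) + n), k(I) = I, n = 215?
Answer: -573247/212 ≈ -2704.0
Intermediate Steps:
Z(E) = E²
m(A, G) = 1/(215 + G) (m(A, G) = 1/((G + 4*0) + 215) = 1/((G + 0) + 215) = 1/(G + 215) = 1/(215 + G))
m(-161, k(-3)) - Z(52) = 1/(215 - 3) - 1*52² = 1/212 - 1*2704 = 1/212 - 2704 = -573247/212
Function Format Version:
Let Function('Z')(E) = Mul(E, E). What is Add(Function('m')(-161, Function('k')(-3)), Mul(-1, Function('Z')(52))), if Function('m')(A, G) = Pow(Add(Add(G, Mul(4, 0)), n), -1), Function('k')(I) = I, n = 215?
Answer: Rational(-573247, 212) ≈ -2704.0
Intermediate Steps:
Function('Z')(E) = Pow(E, 2)
Function('m')(A, G) = Pow(Add(215, G), -1) (Function('m')(A, G) = Pow(Add(Add(G, Mul(4, 0)), 215), -1) = Pow(Add(Add(G, 0), 215), -1) = Pow(Add(G, 215), -1) = Pow(Add(215, G), -1))
Add(Function('m')(-161, Function('k')(-3)), Mul(-1, Function('Z')(52))) = Add(Pow(Add(215, -3), -1), Mul(-1, Pow(52, 2))) = Add(Pow(212, -1), Mul(-1, 2704)) = Add(Rational(1, 212), -2704) = Rational(-573247, 212)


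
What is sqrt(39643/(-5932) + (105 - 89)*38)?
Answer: sqrt(5289880279)/2966 ≈ 24.522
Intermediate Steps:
sqrt(39643/(-5932) + (105 - 89)*38) = sqrt(39643*(-1/5932) + 16*38) = sqrt(-39643/5932 + 608) = sqrt(3567013/5932) = sqrt(5289880279)/2966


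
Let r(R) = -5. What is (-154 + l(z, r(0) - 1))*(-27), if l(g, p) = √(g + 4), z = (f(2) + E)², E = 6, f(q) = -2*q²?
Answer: 4158 - 54*√2 ≈ 4081.6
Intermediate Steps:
z = 4 (z = (-2*2² + 6)² = (-2*4 + 6)² = (-8 + 6)² = (-2)² = 4)
l(g, p) = √(4 + g)
(-154 + l(z, r(0) - 1))*(-27) = (-154 + √(4 + 4))*(-27) = (-154 + √8)*(-27) = (-154 + 2*√2)*(-27) = 4158 - 54*√2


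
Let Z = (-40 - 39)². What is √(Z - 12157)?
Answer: 2*I*√1479 ≈ 76.916*I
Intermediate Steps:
Z = 6241 (Z = (-79)² = 6241)
√(Z - 12157) = √(6241 - 12157) = √(-5916) = 2*I*√1479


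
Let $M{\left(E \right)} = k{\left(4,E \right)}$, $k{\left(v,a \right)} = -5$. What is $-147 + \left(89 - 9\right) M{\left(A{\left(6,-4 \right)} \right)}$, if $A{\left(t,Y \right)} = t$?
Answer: $-547$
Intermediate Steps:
$M{\left(E \right)} = -5$
$-147 + \left(89 - 9\right) M{\left(A{\left(6,-4 \right)} \right)} = -147 + \left(89 - 9\right) \left(-5\right) = -147 + 80 \left(-5\right) = -147 - 400 = -547$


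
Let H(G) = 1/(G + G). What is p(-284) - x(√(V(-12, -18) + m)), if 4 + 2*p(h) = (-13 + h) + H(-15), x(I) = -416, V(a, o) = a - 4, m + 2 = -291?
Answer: 15929/60 ≈ 265.48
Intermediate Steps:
m = -293 (m = -2 - 291 = -293)
H(G) = 1/(2*G)
V(a, o) = -4 + a
p(h) = -511/60 + h/2 (p(h) = -2 + ((-13 + h) + (½)/(-15))/2 = -2 + ((-13 + h) + (½)*(-1/15))/2 = -2 + ((-13 + h) - 1/30)/2 = -2 + (-391/30 + h)/2 = -2 + (-391/60 + h/2) = -511/60 + h/2)
p(-284) - x(√(V(-12, -18) + m)) = (-511/60 + (½)*(-284)) - 1*(-416) = (-511/60 - 142) + 416 = -9031/60 + 416 = 15929/60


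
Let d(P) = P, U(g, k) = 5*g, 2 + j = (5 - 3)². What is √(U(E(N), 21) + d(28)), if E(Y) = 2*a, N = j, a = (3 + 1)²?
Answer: 2*√47 ≈ 13.711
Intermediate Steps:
j = 2 (j = -2 + (5 - 3)² = -2 + 2² = -2 + 4 = 2)
a = 16 (a = 4² = 16)
N = 2
E(Y) = 32 (E(Y) = 2*16 = 32)
√(U(E(N), 21) + d(28)) = √(5*32 + 28) = √(160 + 28) = √188 = 2*√47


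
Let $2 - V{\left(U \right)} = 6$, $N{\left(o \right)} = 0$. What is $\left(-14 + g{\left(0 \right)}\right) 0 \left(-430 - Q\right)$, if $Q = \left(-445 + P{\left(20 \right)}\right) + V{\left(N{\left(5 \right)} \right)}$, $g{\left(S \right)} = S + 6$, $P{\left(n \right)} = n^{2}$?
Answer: $0$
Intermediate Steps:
$g{\left(S \right)} = 6 + S$
$V{\left(U \right)} = -4$ ($V{\left(U \right)} = 2 - 6 = -4$)
$Q = -49$ ($Q = \left(-445 + 20^{2}\right) - 4 = \left(-445 + 400\right) - 4 = -45 - 4 = -49$)
$\left(-14 + g{\left(0 \right)}\right) 0 \left(-430 - Q\right) = \left(-14 + \left(6 + 0\right)\right) 0 \left(-430 - -49\right) = \left(-14 + 6\right) 0 \left(-430 + 49\right) = \left(-8\right) 0 \left(-381\right) = 0 \left(-381\right) = 0$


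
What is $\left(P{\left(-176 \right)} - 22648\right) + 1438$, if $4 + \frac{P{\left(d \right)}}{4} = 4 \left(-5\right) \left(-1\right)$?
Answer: $-21146$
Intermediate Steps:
$P{\left(d \right)} = 64$ ($P{\left(d \right)} = -16 + 4 \cdot 4 \left(-5\right) \left(-1\right) = -16 + 4 \left(\left(-20\right) \left(-1\right)\right) = -16 + 4 \cdot 20 = -16 + 80 = 64$)
$\left(P{\left(-176 \right)} - 22648\right) + 1438 = \left(64 - 22648\right) + 1438 = -22584 + 1438 = -21146$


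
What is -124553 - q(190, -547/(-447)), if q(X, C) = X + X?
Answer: -124933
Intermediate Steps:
q(X, C) = 2*X
-124553 - q(190, -547/(-447)) = -124553 - 2*190 = -124553 - 1*380 = -124553 - 380 = -124933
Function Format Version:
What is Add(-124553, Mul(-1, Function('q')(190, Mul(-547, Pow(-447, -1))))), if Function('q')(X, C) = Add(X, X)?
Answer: -124933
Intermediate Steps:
Function('q')(X, C) = Mul(2, X)
Add(-124553, Mul(-1, Function('q')(190, Mul(-547, Pow(-447, -1))))) = Add(-124553, Mul(-1, Mul(2, 190))) = Add(-124553, Mul(-1, 380)) = Add(-124553, -380) = -124933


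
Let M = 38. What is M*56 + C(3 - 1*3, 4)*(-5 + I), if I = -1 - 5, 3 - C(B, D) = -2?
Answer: 2073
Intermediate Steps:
C(B, D) = 5 (C(B, D) = 3 - 1*(-2) = 3 + 2 = 5)
I = -6
M*56 + C(3 - 1*3, 4)*(-5 + I) = 38*56 + 5*(-5 - 6) = 2128 + 5*(-11) = 2128 - 55 = 2073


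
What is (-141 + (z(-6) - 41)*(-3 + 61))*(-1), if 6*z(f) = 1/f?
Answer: 45371/18 ≈ 2520.6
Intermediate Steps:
z(f) = 1/(6*f)
(-141 + (z(-6) - 41)*(-3 + 61))*(-1) = (-141 + ((⅙)/(-6) - 41)*(-3 + 61))*(-1) = (-141 + ((⅙)*(-⅙) - 41)*58)*(-1) = (-141 + (-1/36 - 41)*58)*(-1) = (-141 - 1477/36*58)*(-1) = (-141 - 42833/18)*(-1) = -45371/18*(-1) = 45371/18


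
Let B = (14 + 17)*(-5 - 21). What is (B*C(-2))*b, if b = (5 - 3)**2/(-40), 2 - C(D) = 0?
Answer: 806/5 ≈ 161.20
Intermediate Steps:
B = -806 (B = 31*(-26) = -806)
C(D) = 2 (C(D) = 2 - 1*0 = 2 + 0 = 2)
b = -1/10 (b = 2**2*(-1/40) = 4*(-1/40) = -1/10 ≈ -0.10000)
(B*C(-2))*b = -806*2*(-1/10) = -1612*(-1/10) = 806/5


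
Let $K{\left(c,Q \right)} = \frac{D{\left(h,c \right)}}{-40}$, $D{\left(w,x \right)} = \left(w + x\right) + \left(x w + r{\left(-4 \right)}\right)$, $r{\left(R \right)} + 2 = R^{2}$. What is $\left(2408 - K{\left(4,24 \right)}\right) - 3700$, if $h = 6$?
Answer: $- \frac{6454}{5} \approx -1290.8$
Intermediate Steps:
$r{\left(R \right)} = -2 + R^{2}$
$D{\left(w,x \right)} = 14 + w + x + w x$ ($D{\left(w,x \right)} = \left(w + x\right) - \left(2 - 16 - x w\right) = \left(w + x\right) + \left(w x + \left(-2 + 16\right)\right) = \left(w + x\right) + \left(w x + 14\right) = \left(w + x\right) + \left(14 + w x\right) = 14 + w + x + w x$)
$K{\left(c,Q \right)} = - \frac{1}{2} - \frac{7 c}{40}$ ($K{\left(c,Q \right)} = \frac{14 + 6 + c + 6 c}{-40} = \left(20 + 7 c\right) \left(- \frac{1}{40}\right) = - \frac{1}{2} - \frac{7 c}{40}$)
$\left(2408 - K{\left(4,24 \right)}\right) - 3700 = \left(2408 - \left(- \frac{1}{2} - \frac{7}{10}\right)\right) - 3700 = \left(2408 - - \frac{6}{5}\right) - 3700 = \left(2408 + \frac{6}{5}\right) - 3700 = \frac{12046}{5} - 3700 = - \frac{6454}{5}$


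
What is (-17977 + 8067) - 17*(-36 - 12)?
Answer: -9094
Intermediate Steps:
(-17977 + 8067) - 17*(-36 - 12) = -9910 - 17*(-48) = -9910 + 816 = -9094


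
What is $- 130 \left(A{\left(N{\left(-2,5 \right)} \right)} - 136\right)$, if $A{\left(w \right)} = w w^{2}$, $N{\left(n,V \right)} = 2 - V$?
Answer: $21190$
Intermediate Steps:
$A{\left(w \right)} = w^{3}$
$- 130 \left(A{\left(N{\left(-2,5 \right)} \right)} - 136\right) = - 130 \left(\left(2 - 5\right)^{3} - 136\right) = - 130 \left(\left(-3\right)^{3} - 136\right) = - 130 \left(-27 - 136\right) = \left(-130\right) \left(-163\right) = 21190$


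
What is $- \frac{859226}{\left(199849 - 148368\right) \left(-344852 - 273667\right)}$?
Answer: $\frac{859226}{31841976639} \approx 2.6984 \cdot 10^{-5}$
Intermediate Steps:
$- \frac{859226}{\left(199849 - 148368\right) \left(-344852 - 273667\right)} = - \frac{859226}{51481 \left(-618519\right)} = - \frac{859226}{-31841976639} = \left(-859226\right) \left(- \frac{1}{31841976639}\right) = \frac{859226}{31841976639}$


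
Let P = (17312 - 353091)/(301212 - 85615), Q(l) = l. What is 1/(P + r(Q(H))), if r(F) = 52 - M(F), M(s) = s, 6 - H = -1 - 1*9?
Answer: 215597/7425713 ≈ 0.029034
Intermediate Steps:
H = 16 (H = 6 - (-1 - 1*9) = 6 - (-1 - 9) = 6 - 1*(-10) = 6 + 10 = 16)
r(F) = 52 - F
P = -335779/215597 ≈ -1.5574
1/(P + r(Q(H))) = 1/(-335779/215597 + (52 - 1*16)) = 1/(-335779/215597 + (52 - 16)) = 1/(-335779/215597 + 36) = 1/(7425713/215597) = 215597/7425713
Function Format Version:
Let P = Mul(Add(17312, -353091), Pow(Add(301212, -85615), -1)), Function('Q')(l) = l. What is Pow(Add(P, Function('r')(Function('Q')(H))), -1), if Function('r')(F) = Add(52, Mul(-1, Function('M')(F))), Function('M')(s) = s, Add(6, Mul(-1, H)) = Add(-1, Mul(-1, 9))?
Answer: Rational(215597, 7425713) ≈ 0.029034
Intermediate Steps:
H = 16 (H = Add(6, Mul(-1, Add(-1, Mul(-1, 9)))) = Add(6, Mul(-1, Add(-1, -9))) = Add(6, Mul(-1, -10)) = Add(6, 10) = 16)
Function('r')(F) = Add(52, Mul(-1, F))
P = Rational(-335779, 215597) (P = Mul(-335779, Pow(215597, -1)) = Mul(-335779, Rational(1, 215597)) = Rational(-335779, 215597) ≈ -1.5574)
Pow(Add(P, Function('r')(Function('Q')(H))), -1) = Pow(Add(Rational(-335779, 215597), Add(52, Mul(-1, 16))), -1) = Pow(Add(Rational(-335779, 215597), Add(52, -16)), -1) = Pow(Add(Rational(-335779, 215597), 36), -1) = Pow(Rational(7425713, 215597), -1) = Rational(215597, 7425713)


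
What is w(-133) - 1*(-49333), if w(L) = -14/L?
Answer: 937329/19 ≈ 49333.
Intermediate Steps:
w(-133) - 1*(-49333) = -14/(-133) - 1*(-49333) = -14*(-1/133) + 49333 = 2/19 + 49333 = 937329/19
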